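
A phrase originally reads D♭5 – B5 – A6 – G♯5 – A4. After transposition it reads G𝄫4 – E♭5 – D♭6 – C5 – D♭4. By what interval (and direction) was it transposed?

From Db5 to Gbb4 is 5 letter names — a fifth of some quality.
Gbb4 to Db5 is 8 semitones, which makes it an augmented fifth; the second version is lower, so the direction is down.
Checking another pair — A4 → Db4 — gives the same interval.

down an augmented fifth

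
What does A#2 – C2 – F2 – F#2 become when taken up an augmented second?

B##2 D#2 G#2 G##2

A#2 up an augmented second is B##2.
C2: a second up reaches D, and 3 semitones makes it D#2.
F2 up an augmented second is G#2.
F#2: a second up reaches G, and 3 semitones makes it G##2.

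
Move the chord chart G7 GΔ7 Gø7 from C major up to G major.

D7 DΔ7 Dø7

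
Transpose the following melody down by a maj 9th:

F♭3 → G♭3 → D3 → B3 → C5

Ebb2 Fb2 C2 A2 Bb3

Fb3: a ninth down reaches E, and 14 semitones makes it Ebb2.
A major ninth down from Gb3 gives Fb2.
D3 down a major ninth is C2.
A major ninth down from B3 gives A2.
C5: a ninth down reaches B, and 14 semitones makes it Bb3.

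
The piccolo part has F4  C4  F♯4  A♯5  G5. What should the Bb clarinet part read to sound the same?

G5 D5 G#5 B#6 A6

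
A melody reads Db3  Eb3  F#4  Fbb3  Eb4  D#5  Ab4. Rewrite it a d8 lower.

D2 E2 F##3 Fb2 E3 D##4 A3

Db3 down a diminished octave is D2.
Eb3: an octave down reaches E, and 11 semitones makes it E2.
F#4 down a diminished octave is F##3.
Fbb3: an octave down reaches F, and 11 semitones makes it Fb2.
Eb4: an octave down reaches E, and 11 semitones makes it E3.
D#5 down a diminished octave is D##4.
Ab4: an octave down reaches A, and 11 semitones makes it A3.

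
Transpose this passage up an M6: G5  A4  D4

G5 → E6
A4 → F#5
D4 → B4

E6 F#5 B4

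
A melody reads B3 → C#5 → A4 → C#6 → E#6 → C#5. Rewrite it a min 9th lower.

A#2 B#3 G#3 B#4 D##5 B#3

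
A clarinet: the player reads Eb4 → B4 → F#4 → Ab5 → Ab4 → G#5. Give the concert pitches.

C4 G#4 D#4 F5 F4 E#5

Written C4 on the A clarinet sounds as A3, a minor third lower; apply that shift to every note.
Eb4 -> C4
B4 -> G#4
F#4 -> D#4
Ab5 -> F5
Ab4 -> F4
G#5 -> E#5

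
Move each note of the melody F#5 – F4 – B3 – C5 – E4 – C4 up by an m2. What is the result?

F#5 becomes G5
F4 becomes Gb4
B3 becomes C4
C5 becomes Db5
E4 becomes F4
C4 becomes Db4

G5 Gb4 C4 Db5 F4 Db4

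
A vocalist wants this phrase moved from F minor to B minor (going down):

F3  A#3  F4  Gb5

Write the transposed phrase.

B2 D##3 B3 C5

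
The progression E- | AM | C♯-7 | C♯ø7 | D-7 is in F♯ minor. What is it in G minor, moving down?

F- BbM D-7 Dø7 Eb-7

F♯ minor down to G minor is a major seventh; each chord root moves by that interval while the quality stays the same.
E-: root E down a major seventh → F, giving F-.
AM: root A down a major seventh → Bb, giving BbM.
C♯-7: root C♯ down a major seventh → D, giving D-7.
C♯ø7: root C♯ down a major seventh → D, giving Dø7.
D-7: root D down a major seventh → Eb, giving Eb-7.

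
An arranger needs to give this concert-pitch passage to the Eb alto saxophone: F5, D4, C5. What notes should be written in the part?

Written C4 sounds as Eb3 on the Eb alto saxophone, so concert pitches are written a major sixth up.
F5 to D6
D4 to B4
C5 to A5

D6 B4 A5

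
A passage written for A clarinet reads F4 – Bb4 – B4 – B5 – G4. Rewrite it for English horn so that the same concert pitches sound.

A4 D5 D#5 D#6 B4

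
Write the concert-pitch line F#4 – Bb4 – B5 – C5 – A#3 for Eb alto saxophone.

The Eb alto saxophone sounds a major sixth below written, so the written part must be a major sixth above concert — transpose each note up.
F#4 to D#5
Bb4 to G5
B5 to G#6
C5 to A5
A#3 to F##4

D#5 G5 G#6 A5 F##4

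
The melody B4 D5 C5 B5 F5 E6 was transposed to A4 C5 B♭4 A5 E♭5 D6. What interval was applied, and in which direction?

down a major second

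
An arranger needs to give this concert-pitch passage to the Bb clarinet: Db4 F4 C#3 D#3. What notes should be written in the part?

Eb4 G4 D#3 E#3

Written C4 sounds as Bb3 on the Bb clarinet, so concert pitches are written a major second up.
Db4 becomes Eb4
F4 becomes G4
C#3 becomes D#3
D#3 becomes E#3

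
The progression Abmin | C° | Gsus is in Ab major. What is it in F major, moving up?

Ab major up to F major is a major sixth; each chord root moves by that interval while the quality stays the same.
Abmin: root Ab up a major sixth → F, giving Fmin.
C°: root C up a major sixth → A, giving A°.
Gsus: root G up a major sixth → E, giving Esus.

Fmin A° Esus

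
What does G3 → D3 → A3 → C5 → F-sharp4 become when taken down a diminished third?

A diminished third down from G3 gives E#3.
D3: a third down reaches B, and 2 semitones makes it B#2.
A diminished third down from A3 gives F##3.
A diminished third down from C5 gives A#4.
A diminished third down from F#4 gives D##4.

E#3 B#2 F##3 A#4 D##4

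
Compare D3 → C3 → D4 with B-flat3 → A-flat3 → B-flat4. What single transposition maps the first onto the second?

From D3 to Bb3 is 6 letter names — a sixth of some quality.
D3 to Bb3 is 8 semitones, which makes it a minor sixth; the second version is higher, so the direction is up.
Checking another pair — D4 → Bb4 — gives the same interval.

up a minor sixth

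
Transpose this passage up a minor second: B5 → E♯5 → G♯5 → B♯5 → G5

B5: a second up reaches C, and 1 semitone makes it C6.
E#5: a second up reaches F, and 1 semitone makes it F#5.
G#5: a second up reaches A, and 1 semitone makes it A5.
B#5 up a minor second is C#6.
G5: a second up reaches A, and 1 semitone makes it Ab5.

C6 F#5 A5 C#6 Ab5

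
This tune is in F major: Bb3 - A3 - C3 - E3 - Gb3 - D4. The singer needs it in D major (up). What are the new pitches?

G4 F#4 A3 C#4 Eb4 B4

F major to D major up is a major sixth, so every note moves up by that interval.
Bb3 → G4
A3 → F#4
C3 → A3
E3 → C#4
Gb3 → Eb4
D4 → B4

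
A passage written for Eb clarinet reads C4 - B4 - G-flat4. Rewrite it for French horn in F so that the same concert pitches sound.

Bb4 A5 Fb5

First find concert pitch: the Eb clarinet sounds a minor third above written, so C4 B4 G-flat4 sounds Eb4 D5 Bbb4.
Then write for French horn in F: it sounds a perfect fifth below written, so the part must be a perfect fifth above concert.
Eb4 → Bb4
D5 → A5
Bbb4 → Fb5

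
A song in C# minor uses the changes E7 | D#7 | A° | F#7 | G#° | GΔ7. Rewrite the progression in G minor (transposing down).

Bb7 A7 Eb° C7 D° DbΔ7

C# minor down to G minor is an augmented fourth; each chord root moves by that interval while the quality stays the same.
E7: root E down an augmented fourth → Bb, giving Bb7.
D#7: root D# down an augmented fourth → A, giving A7.
A°: root A down an augmented fourth → Eb, giving Eb°.
F#7: root F# down an augmented fourth → C, giving C7.
G#°: root G# down an augmented fourth → D, giving D°.
GΔ7: root G down an augmented fourth → Db, giving DbΔ7.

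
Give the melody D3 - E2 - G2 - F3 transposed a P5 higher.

A3 B2 D3 C4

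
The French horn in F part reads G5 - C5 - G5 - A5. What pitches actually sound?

The French horn in F sounds a perfect fifth below written, so transpose each written note down a perfect fifth.
G5 becomes C5
C5 becomes F4
G5 becomes C5
A5 becomes D5

C5 F4 C5 D5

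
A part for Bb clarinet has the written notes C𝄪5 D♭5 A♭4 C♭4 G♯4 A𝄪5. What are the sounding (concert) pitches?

B#4 Cb5 Gb4 Bbb3 F#4 G##5

Written C4 on the Bb clarinet sounds as Bb3, a major second lower; apply that shift to every note.
C##5 → B#4
Db5 → Cb5
Ab4 → Gb4
Cb4 → Bbb3
G#4 → F#4
A##5 → G##5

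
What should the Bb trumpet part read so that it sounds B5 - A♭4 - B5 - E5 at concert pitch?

Written C4 sounds as Bb3 on the Bb trumpet, so concert pitches are written a major second up.
B5 becomes C#6
Ab4 becomes Bb4
B5 becomes C#6
E5 becomes F#5

C#6 Bb4 C#6 F#5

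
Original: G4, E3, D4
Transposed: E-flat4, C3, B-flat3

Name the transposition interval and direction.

From G4 to Eb4 is 3 letter names — a third of some quality.
Eb4 to G4 is 4 semitones, which makes it a major third; the second version is lower, so the direction is down.
Checking another pair — D4 → Bb3 — gives the same interval.

down a major third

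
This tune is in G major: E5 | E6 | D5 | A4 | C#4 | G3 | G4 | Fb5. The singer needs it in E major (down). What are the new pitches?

From G down to E is a minor third; apply that to each pitch.
E5 to C#5
E6 to C#6
D5 to B4
A4 to F#4
C#4 to A#3
G3 to E3
G4 to E4
Fb5 to Db5

C#5 C#6 B4 F#4 A#3 E3 E4 Db5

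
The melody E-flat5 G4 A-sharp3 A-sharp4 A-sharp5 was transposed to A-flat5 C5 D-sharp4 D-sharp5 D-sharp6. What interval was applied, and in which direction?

From Eb5 to Ab5 is 4 letter names — a fourth of some quality.
Eb5 to Ab5 is 5 semitones, which makes it a perfect fourth; the second version is higher, so the direction is up.
Checking another pair — A#5 → D#6 — gives the same interval.

up a perfect fourth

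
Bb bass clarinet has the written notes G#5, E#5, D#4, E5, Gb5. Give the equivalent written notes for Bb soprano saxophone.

G#4 E#4 D#3 E4 Gb4

First find concert pitch: the Bb bass clarinet sounds a major ninth below written, so G#5 E#5 D#4 E5 Gb5 sounds F#4 D#4 C#3 D4 Fb4.
Then write for Bb soprano saxophone: it sounds a major second below written, so the part must be a major second above concert.
F#4 → G#4
D#4 → E#4
C#3 → D#3
D4 → E4
Fb4 → Gb4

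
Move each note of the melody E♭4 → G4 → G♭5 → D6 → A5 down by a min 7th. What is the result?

F3 A3 Ab4 E5 B4

Eb4: a seventh down reaches F, and 10 semitones makes it F3.
A minor seventh down from G4 gives A3.
A minor seventh down from Gb5 gives Ab4.
A minor seventh down from D6 gives E5.
A5 down a minor seventh is B4.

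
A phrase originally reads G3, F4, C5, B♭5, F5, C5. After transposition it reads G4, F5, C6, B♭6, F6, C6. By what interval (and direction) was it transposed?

up a perfect octave

From G3 to G4 is 8 letter names — an octave of some quality.
G3 to G4 is 12 semitones, which makes it a perfect octave; the second version is higher, so the direction is up.
Checking another pair — C5 → C6 — gives the same interval.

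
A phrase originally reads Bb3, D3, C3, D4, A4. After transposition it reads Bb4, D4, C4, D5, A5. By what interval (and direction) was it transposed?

up a perfect octave

From Bb3 to Bb4 is 8 letter names — an octave of some quality.
Bb3 to Bb4 is 12 semitones, which makes it a perfect octave; the second version is higher, so the direction is up.
Checking another pair — A4 → A5 — gives the same interval.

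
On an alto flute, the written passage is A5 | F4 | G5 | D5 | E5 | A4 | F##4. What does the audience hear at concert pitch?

E5 C4 D5 A4 B4 E4 C##4

The alto flute sounds a perfect fourth below written, so transpose each written note down a perfect fourth.
A5 → E5
F4 → C4
G5 → D5
D5 → A4
E5 → B4
A4 → E4
F##4 → C##4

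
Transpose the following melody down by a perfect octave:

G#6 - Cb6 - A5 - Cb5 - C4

A perfect octave down from G#6 gives G#5.
Cb6 down a perfect octave is Cb5.
A5 down a perfect octave is A4.
Cb5 down a perfect octave is Cb4.
C4 down a perfect octave is C3.

G#5 Cb5 A4 Cb4 C3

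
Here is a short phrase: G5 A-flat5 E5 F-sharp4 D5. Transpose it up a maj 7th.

F#6 G6 D#6 E#5 C#6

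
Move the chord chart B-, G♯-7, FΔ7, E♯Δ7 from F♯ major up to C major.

F- D-7 CbΔ7 BΔ7

F♯ major up to C major is a diminished fifth; each chord root moves by that interval while the quality stays the same.
B-: root B up a diminished fifth → F, giving F-.
G♯-7: root G♯ up a diminished fifth → D, giving D-7.
FΔ7: root F up a diminished fifth → Cb, giving CbΔ7.
E♯Δ7: root E♯ up a diminished fifth → B, giving BΔ7.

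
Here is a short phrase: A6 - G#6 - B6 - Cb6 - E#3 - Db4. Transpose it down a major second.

A6 becomes G6
G#6 becomes F#6
B6 becomes A6
Cb6 becomes Bbb5
E#3 becomes D#3
Db4 becomes Cb4

G6 F#6 A6 Bbb5 D#3 Cb4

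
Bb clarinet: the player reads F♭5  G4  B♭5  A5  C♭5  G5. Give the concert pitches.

The Bb clarinet sounds a major second below written, so transpose each written note down a major second.
Fb5 gives Ebb5
G4 gives F4
Bb5 gives Ab5
A5 gives G5
Cb5 gives Bbb4
G5 gives F5

Ebb5 F4 Ab5 G5 Bbb4 F5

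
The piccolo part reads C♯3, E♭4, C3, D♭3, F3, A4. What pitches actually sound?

C#4 Eb5 C4 Db4 F4 A5

The piccolo sounds a perfect octave above written, so transpose each written note up a perfect octave.
C#3 -> C#4
Eb4 -> Eb5
C3 -> C4
Db3 -> Db4
F3 -> F4
A4 -> A5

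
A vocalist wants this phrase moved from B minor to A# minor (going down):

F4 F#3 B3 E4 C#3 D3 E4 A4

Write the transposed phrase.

From B down to A# is a minor second; apply that to each pitch.
F4 becomes E4
F#3 becomes E#3
B3 becomes A#3
E4 becomes D#4
C#3 becomes B#2
D3 becomes C#3
E4 becomes D#4
A4 becomes G#4

E4 E#3 A#3 D#4 B#2 C#3 D#4 G#4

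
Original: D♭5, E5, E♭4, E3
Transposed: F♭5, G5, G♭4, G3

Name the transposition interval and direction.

From Db5 to Fb5 is 3 letter names — a third of some quality.
Db5 to Fb5 is 3 semitones, which makes it a minor third; the second version is higher, so the direction is up.
Checking another pair — E3 → G3 — gives the same interval.

up a minor third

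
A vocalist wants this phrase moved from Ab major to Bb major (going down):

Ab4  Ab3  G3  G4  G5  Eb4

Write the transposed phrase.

Bb3 Bb2 A2 A3 A4 F3

From Ab down to Bb is a minor seventh; apply that to each pitch.
Ab4 gives Bb3
Ab3 gives Bb2
G3 gives A2
G4 gives A3
G5 gives A4
Eb4 gives F3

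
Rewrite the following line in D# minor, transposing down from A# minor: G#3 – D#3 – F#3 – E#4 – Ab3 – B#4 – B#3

C#3 G#2 B2 A#3 Db3 E#4 E#3

A# minor to D# minor down is a perfect fifth, so every note moves down by that interval.
G#3 → C#3
D#3 → G#2
F#3 → B2
E#4 → A#3
Ab3 → Db3
B#4 → E#4
B#3 → E#3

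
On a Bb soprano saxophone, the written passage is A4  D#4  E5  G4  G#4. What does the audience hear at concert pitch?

G4 C#4 D5 F4 F#4

Written C4 on the Bb soprano saxophone sounds as Bb3, a major second lower; apply that shift to every note.
A4 → G4
D#4 → C#4
E5 → D5
G4 → F4
G#4 → F#4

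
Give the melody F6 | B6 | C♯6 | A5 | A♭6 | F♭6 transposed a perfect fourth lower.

C6 F#6 G#5 E5 Eb6 Cb6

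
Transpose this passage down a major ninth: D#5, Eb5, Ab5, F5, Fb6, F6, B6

C#4 Db4 Gb4 Eb4 Ebb5 Eb5 A5

D#5 becomes C#4
Eb5 becomes Db4
Ab5 becomes Gb4
F5 becomes Eb4
Fb6 becomes Ebb5
F6 becomes Eb5
B6 becomes A5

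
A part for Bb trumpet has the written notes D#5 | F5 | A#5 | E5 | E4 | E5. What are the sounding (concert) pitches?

C#5 Eb5 G#5 D5 D4 D5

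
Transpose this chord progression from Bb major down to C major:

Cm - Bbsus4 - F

Bb major down to C major is a minor seventh; each chord root moves by that interval while the quality stays the same.
Cm: root C down a minor seventh → D, giving Dm.
Bbsus4: root Bb down a minor seventh → C, giving Csus4.
F: root F down a minor seventh → G, giving G.

Dm Csus4 G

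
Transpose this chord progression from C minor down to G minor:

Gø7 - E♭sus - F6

Dø7 Bbsus C6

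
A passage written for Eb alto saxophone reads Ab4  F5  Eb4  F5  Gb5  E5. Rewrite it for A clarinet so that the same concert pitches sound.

First find concert pitch: the Eb alto saxophone sounds a major sixth below written, so Ab4 F5 Eb4 F5 Gb5 E5 sounds Cb4 Ab4 Gb3 Ab4 Bbb4 G4.
Then write for A clarinet: it sounds a minor third below written, so the part must be a minor third above concert.
Cb4 → Ebb4
Ab4 → Cb5
Gb3 → Bbb3
Ab4 → Cb5
Bbb4 → Dbb5
G4 → Bb4

Ebb4 Cb5 Bbb3 Cb5 Dbb5 Bb4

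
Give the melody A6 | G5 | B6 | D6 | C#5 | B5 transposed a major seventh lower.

A6 → Bb5
G5 → Ab4
B6 → C6
D6 → Eb5
C#5 → D4
B5 → C5

Bb5 Ab4 C6 Eb5 D4 C5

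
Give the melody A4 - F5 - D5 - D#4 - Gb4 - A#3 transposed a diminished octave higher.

A4 -> Ab5
F5 -> Fb6
D5 -> Db6
D#4 -> D5
Gb4 -> Gbb5
A#3 -> A4

Ab5 Fb6 Db6 D5 Gbb5 A4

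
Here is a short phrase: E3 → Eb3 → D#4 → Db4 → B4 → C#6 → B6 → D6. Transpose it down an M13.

E3 to G1
Eb3 to Gb1
D#4 to F#2
Db4 to Fb2
B4 to D3
C#6 to E4
B6 to D5
D6 to F4

G1 Gb1 F#2 Fb2 D3 E4 D5 F4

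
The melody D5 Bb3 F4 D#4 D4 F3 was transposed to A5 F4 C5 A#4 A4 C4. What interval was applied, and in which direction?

up a perfect fifth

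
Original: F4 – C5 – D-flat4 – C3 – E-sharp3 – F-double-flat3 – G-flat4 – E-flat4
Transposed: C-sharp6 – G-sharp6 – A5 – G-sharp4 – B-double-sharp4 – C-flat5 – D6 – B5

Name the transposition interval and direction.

Take the first pair: F4 → C#6. F to C spans 12 letter names, so the interval is some kind of twelfth.
F4 to C#6 is 20 semitones, which makes it an augmented twelfth; the second version is higher, so the direction is up.
Checking another pair — Eb4 → B5 — gives the same interval.

up an augmented twelfth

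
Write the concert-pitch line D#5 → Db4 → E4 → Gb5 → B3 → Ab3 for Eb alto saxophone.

B#5 Bb4 C#5 Eb6 G#4 F4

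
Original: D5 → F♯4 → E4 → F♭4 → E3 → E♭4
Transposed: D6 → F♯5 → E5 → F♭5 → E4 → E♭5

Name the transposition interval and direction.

up a perfect octave

From D5 to D6 is 8 letter names — an octave of some quality.
D5 to D6 is 12 semitones, which makes it a perfect octave; the second version is higher, so the direction is up.
Checking another pair — Eb4 → Eb5 — gives the same interval.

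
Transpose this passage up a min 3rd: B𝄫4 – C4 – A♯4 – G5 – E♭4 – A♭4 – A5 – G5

Dbb5 Eb4 C#5 Bb5 Gb4 Cb5 C6 Bb5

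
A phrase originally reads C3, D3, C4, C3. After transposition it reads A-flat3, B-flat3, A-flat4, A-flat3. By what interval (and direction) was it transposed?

up a minor sixth

From C3 to Ab3 is 6 letter names — a sixth of some quality.
C3 to Ab3 is 8 semitones, which makes it a minor sixth; the second version is higher, so the direction is up.
Checking another pair — C3 → Ab3 — gives the same interval.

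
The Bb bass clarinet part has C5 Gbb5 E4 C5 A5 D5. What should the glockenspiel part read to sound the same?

First find concert pitch: the Bb bass clarinet sounds a major ninth below written, so C5 Gbb5 E4 C5 A5 D5 sounds Bb3 Fbb4 D3 Bb3 G4 C4.
Then write for glockenspiel: it sounds a perfect fifteenth above written, so the part must be a perfect fifteenth below concert.
Bb3 → Bb1
Fbb4 → Fbb2
D3 → D1
Bb3 → Bb1
G4 → G2
C4 → C2

Bb1 Fbb2 D1 Bb1 G2 C2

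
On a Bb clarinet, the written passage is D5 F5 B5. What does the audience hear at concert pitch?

C5 Eb5 A5

Written C4 on the Bb clarinet sounds as Bb3, a major second lower; apply that shift to every note.
D5 to C5
F5 to Eb5
B5 to A5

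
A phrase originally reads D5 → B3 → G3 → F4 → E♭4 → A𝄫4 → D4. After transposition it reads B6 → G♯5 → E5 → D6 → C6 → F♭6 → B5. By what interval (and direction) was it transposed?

up a major thirteenth

Take the first pair: D5 → B6. D to B spans 13 letter names, so the interval is some kind of thirteenth.
D5 to B6 is 21 semitones, which makes it a major thirteenth; the second version is higher, so the direction is up.
Checking another pair — D4 → B5 — gives the same interval.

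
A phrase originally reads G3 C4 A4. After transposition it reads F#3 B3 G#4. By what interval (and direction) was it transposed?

Take the first pair: G3 → F#3. G to F spans 2 letter names, so the interval is some kind of second.
F#3 to G3 is 1 semitone, which makes it a minor second; the second version is lower, so the direction is down.
Checking another pair — A4 → G#4 — gives the same interval.

down a minor second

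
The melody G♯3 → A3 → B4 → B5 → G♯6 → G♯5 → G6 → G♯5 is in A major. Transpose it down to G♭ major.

From A down to G♭ is an augmented second; apply that to each pitch.
G#3 gives F3
A3 gives Gb3
B4 gives Ab4
B5 gives Ab5
G#6 gives F6
G#5 gives F5
G6 gives Fb6
G#5 gives F5

F3 Gb3 Ab4 Ab5 F6 F5 Fb6 F5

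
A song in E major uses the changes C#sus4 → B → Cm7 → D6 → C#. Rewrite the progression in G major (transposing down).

E major down to G major is a major sixth; each chord root moves by that interval while the quality stays the same.
C#sus4: root C# down a major sixth → E, giving Esus4.
B: root B down a major sixth → D, giving D.
Cm7: root C down a major sixth → Eb, giving Ebm7.
D6: root D down a major sixth → F, giving F6.
C#: root C# down a major sixth → E, giving E.

Esus4 D Ebm7 F6 E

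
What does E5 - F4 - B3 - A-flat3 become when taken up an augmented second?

F##5 G#4 C##4 B3

E5 → F##5
F4 → G#4
B3 → C##4
Ab3 → B3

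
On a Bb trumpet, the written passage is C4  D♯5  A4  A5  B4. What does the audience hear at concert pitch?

Bb3 C#5 G4 G5 A4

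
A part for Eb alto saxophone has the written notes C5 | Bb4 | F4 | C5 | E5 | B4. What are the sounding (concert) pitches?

Eb4 Db4 Ab3 Eb4 G4 D4

The Eb alto saxophone sounds a major sixth below written, so transpose each written note down a major sixth.
C5 -> Eb4
Bb4 -> Db4
F4 -> Ab3
C5 -> Eb4
E5 -> G4
B4 -> D4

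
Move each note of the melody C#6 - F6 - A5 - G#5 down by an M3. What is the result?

C#6 gives A5
F6 gives Db6
A5 gives F5
G#5 gives E5

A5 Db6 F5 E5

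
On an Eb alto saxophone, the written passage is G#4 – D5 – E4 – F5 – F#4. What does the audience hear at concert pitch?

The Eb alto saxophone sounds a major sixth below written, so transpose each written note down a major sixth.
G#4 → B3
D5 → F4
E4 → G3
F5 → Ab4
F#4 → A3

B3 F4 G3 Ab4 A3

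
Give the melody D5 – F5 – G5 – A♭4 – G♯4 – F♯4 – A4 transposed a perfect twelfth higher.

D5: a twelfth up reaches A, and 19 semitones makes it A6.
F5: a twelfth up reaches C, and 19 semitones makes it C7.
G5 up a perfect twelfth is D7.
Ab4 up a perfect twelfth is Eb6.
G#4 up a perfect twelfth is D#6.
F#4 up a perfect twelfth is C#6.
A4 up a perfect twelfth is E6.

A6 C7 D7 Eb6 D#6 C#6 E6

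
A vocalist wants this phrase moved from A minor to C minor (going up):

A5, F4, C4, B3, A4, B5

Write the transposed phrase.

From A up to C is a minor third; apply that to each pitch.
A5 → C6
F4 → Ab4
C4 → Eb4
B3 → D4
A4 → C5
B5 → D6

C6 Ab4 Eb4 D4 C5 D6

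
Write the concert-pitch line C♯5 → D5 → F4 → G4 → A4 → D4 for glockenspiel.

Written C4 sounds as C6 on the glockenspiel, so concert pitches are written a perfect fifteenth down.
C#5 gives C#3
D5 gives D3
F4 gives F2
G4 gives G2
A4 gives A2
D4 gives D2

C#3 D3 F2 G2 A2 D2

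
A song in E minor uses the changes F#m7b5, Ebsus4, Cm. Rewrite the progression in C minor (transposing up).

E minor up to C minor is a minor sixth; each chord root moves by that interval while the quality stays the same.
F#m7b5: root F# up a minor sixth → D, giving Dm7b5.
Ebsus4: root Eb up a minor sixth → Cb, giving Cbsus4.
Cm: root C up a minor sixth → Ab, giving Abm.

Dm7b5 Cbsus4 Abm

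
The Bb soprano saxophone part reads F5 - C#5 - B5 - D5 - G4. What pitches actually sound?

Eb5 B4 A5 C5 F4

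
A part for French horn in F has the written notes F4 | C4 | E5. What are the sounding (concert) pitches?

The French horn in F sounds a perfect fifth below written, so transpose each written note down a perfect fifth.
F4 becomes Bb3
C4 becomes F3
E5 becomes A4

Bb3 F3 A4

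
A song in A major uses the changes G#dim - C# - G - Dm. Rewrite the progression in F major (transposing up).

Edim A Eb Bbm

A major up to F major is a minor sixth; each chord root moves by that interval while the quality stays the same.
G#dim: root G# up a minor sixth → E, giving Edim.
C#: root C# up a minor sixth → A, giving A.
G: root G up a minor sixth → Eb, giving Eb.
Dm: root D up a minor sixth → Bb, giving Bbm.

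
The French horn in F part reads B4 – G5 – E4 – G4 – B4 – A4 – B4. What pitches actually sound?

The French horn in F sounds a perfect fifth below written, so transpose each written note down a perfect fifth.
B4 to E4
G5 to C5
E4 to A3
G4 to C4
B4 to E4
A4 to D4
B4 to E4

E4 C5 A3 C4 E4 D4 E4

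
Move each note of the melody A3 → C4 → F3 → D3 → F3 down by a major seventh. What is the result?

Bb2 Db3 Gb2 Eb2 Gb2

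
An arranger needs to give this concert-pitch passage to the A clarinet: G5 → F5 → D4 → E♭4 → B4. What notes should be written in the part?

Bb5 Ab5 F4 Gb4 D5

Written C4 sounds as A3 on the A clarinet, so concert pitches are written a minor third up.
G5 -> Bb5
F5 -> Ab5
D4 -> F4
Eb4 -> Gb4
B4 -> D5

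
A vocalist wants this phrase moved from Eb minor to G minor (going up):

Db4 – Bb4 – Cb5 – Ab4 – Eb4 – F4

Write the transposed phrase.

F4 D5 Eb5 C5 G4 A4

Eb minor to G minor up is a major third, so every note moves up by that interval.
Db4 to F4
Bb4 to D5
Cb5 to Eb5
Ab4 to C5
Eb4 to G4
F4 to A4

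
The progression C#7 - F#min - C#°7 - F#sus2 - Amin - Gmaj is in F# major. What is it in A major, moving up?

F# major up to A major is a minor third; each chord root moves by that interval while the quality stays the same.
C#7: root C# up a minor third → E, giving E7.
F#min: root F# up a minor third → A, giving Amin.
C#°7: root C# up a minor third → E, giving E°7.
F#sus2: root F# up a minor third → A, giving Asus2.
Amin: root A up a minor third → C, giving Cmin.
Gmaj: root G up a minor third → Bb, giving Bbmaj.

E7 Amin E°7 Asus2 Cmin Bbmaj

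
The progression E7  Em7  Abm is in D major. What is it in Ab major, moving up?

D major up to Ab major is a diminished fifth; each chord root moves by that interval while the quality stays the same.
E7: root E up a diminished fifth → Bb, giving Bb7.
Em7: root E up a diminished fifth → Bb, giving Bbm7.
Abm: root Ab up a diminished fifth → Ebb, giving Ebbm.

Bb7 Bbm7 Ebbm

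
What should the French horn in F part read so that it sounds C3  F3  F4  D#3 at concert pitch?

The French horn in F sounds a perfect fifth below written, so the written part must be a perfect fifth above concert — transpose each note up.
C3 to G3
F3 to C4
F4 to C5
D#3 to A#3

G3 C4 C5 A#3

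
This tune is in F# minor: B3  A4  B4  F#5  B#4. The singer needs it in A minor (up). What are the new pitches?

From F# up to A is a minor third; apply that to each pitch.
B3 → D4
A4 → C5
B4 → D5
F#5 → A5
B#4 → D#5

D4 C5 D5 A5 D#5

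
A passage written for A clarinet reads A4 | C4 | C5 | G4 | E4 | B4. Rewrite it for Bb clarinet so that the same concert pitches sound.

G#4 B3 B4 F#4 D#4 A#4

First find concert pitch: the A clarinet sounds a minor third below written, so A4 C4 C5 G4 E4 B4 sounds F#4 A3 A4 E4 C#4 G#4.
Then write for Bb clarinet: it sounds a major second below written, so the part must be a major second above concert.
F#4 → G#4
A3 → B3
A4 → B4
E4 → F#4
C#4 → D#4
G#4 → A#4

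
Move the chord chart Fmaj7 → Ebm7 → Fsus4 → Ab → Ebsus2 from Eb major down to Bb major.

Cmaj7 Bbm7 Csus4 Eb Bbsus2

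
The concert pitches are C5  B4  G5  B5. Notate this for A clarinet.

The A clarinet sounds a minor third below written, so the written part must be a minor third above concert — transpose each note up.
C5 gives Eb5
B4 gives D5
G5 gives Bb5
B5 gives D6

Eb5 D5 Bb5 D6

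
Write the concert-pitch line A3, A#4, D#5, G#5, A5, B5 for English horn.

Written C4 sounds as F3 on the English horn, so concert pitches are written a perfect fifth up.
A3 -> E4
A#4 -> E#5
D#5 -> A#5
G#5 -> D#6
A5 -> E6
B5 -> F#6

E4 E#5 A#5 D#6 E6 F#6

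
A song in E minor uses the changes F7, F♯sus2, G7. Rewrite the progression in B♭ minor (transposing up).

E minor up to B♭ minor is a diminished fifth; each chord root moves by that interval while the quality stays the same.
F7: root F up a diminished fifth → Cb, giving Cb7.
F♯sus2: root F♯ up a diminished fifth → C, giving Csus2.
G7: root G up a diminished fifth → Db, giving Db7.

Cb7 Csus2 Db7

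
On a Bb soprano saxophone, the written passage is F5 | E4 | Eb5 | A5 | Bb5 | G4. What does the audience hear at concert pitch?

Eb5 D4 Db5 G5 Ab5 F4

The Bb soprano saxophone sounds a major second below written, so transpose each written note down a major second.
F5 -> Eb5
E4 -> D4
Eb5 -> Db5
A5 -> G5
Bb5 -> Ab5
G4 -> F4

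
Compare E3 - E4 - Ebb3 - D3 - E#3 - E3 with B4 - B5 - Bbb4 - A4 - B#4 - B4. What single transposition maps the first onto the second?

Take the first pair: E3 → B4. E to B spans 12 letter names, so the interval is some kind of twelfth.
E3 to B4 is 19 semitones, which makes it a perfect twelfth; the second version is higher, so the direction is up.
Checking another pair — E3 → B4 — gives the same interval.

up a perfect twelfth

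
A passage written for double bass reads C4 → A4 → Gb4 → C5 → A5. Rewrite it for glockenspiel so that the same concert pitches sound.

First find concert pitch: the double bass sounds a perfect octave below written, so C4 A4 Gb4 C5 A5 sounds C3 A3 Gb3 C4 A4.
Then write for glockenspiel: it sounds a perfect fifteenth above written, so the part must be a perfect fifteenth below concert.
C3 → C1
A3 → A1
Gb3 → Gb1
C4 → C2
A4 → A2

C1 A1 Gb1 C2 A2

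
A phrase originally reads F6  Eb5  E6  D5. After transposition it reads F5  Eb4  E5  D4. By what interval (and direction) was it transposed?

From F6 to F5 is 8 letter names — an octave of some quality.
F5 to F6 is 12 semitones, which makes it a perfect octave; the second version is lower, so the direction is down.
Checking another pair — D5 → D4 — gives the same interval.

down a perfect octave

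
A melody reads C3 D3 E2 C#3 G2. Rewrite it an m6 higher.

C3 gives Ab3
D3 gives Bb3
E2 gives C3
C#3 gives A3
G2 gives Eb3

Ab3 Bb3 C3 A3 Eb3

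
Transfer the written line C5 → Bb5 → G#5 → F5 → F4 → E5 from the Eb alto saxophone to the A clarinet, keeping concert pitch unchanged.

Gb4 Fb5 D5 Cb5 Cb4 Bb4

First find concert pitch: the Eb alto saxophone sounds a major sixth below written, so C5 Bb5 G#5 F5 F4 E5 sounds Eb4 Db5 B4 Ab4 Ab3 G4.
Then write for A clarinet: it sounds a minor third below written, so the part must be a minor third above concert.
Eb4 → Gb4
Db5 → Fb5
B4 → D5
Ab4 → Cb5
Ab3 → Cb4
G4 → Bb4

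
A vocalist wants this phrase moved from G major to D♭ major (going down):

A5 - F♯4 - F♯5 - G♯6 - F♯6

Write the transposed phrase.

Eb5 C4 C5 D6 C6

From G down to D♭ is an augmented fourth; apply that to each pitch.
A5 to Eb5
F#4 to C4
F#5 to C5
G#6 to D6
F#6 to C6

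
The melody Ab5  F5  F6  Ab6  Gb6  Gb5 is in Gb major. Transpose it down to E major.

F#5 D#5 D#6 F#6 E6 E5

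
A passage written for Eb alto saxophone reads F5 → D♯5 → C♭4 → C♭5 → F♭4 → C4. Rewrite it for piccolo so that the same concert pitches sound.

Ab3 F#3 Ebb2 Ebb3 Abb2 Eb2

First find concert pitch: the Eb alto saxophone sounds a major sixth below written, so F5 D♯5 C♭4 C♭5 F♭4 C4 sounds Ab4 F#4 Ebb3 Ebb4 Abb3 Eb3.
Then write for piccolo: it sounds a perfect octave above written, so the part must be a perfect octave below concert.
Ab4 → Ab3
F#4 → F#3
Ebb3 → Ebb2
Ebb4 → Ebb3
Abb3 → Abb2
Eb3 → Eb2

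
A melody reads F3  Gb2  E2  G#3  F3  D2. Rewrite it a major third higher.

A3 Bb2 G#2 B#3 A3 F#2

F3: a third up reaches A, and 4 semitones makes it A3.
Gb2: a third up reaches B, and 4 semitones makes it Bb2.
E2: a third up reaches G, and 4 semitones makes it G#2.
G#3 up a major third is B#3.
F3: a third up reaches A, and 4 semitones makes it A3.
D2: a third up reaches F, and 4 semitones makes it F#2.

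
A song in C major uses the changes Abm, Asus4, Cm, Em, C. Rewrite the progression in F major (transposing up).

Dbm Dsus4 Fm Am F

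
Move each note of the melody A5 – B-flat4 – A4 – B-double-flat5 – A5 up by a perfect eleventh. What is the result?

A5 to D7
Bb4 to Eb6
A4 to D6
Bbb5 to Ebb7
A5 to D7

D7 Eb6 D6 Ebb7 D7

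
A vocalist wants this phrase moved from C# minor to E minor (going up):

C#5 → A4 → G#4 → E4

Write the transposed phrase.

From C# up to E is a minor third; apply that to each pitch.
C#5 to E5
A4 to C5
G#4 to B4
E4 to G4

E5 C5 B4 G4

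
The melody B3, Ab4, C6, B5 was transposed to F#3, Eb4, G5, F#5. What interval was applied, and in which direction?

down a perfect fourth

Take the first pair: B3 → F#3. B to F spans 4 letter names, so the interval is some kind of fourth.
F#3 to B3 is 5 semitones, which makes it a perfect fourth; the second version is lower, so the direction is down.
Checking another pair — B5 → F#5 — gives the same interval.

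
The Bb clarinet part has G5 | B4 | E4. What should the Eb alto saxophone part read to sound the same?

First find concert pitch: the Bb clarinet sounds a major second below written, so G5 B4 E4 sounds F5 A4 D4.
Then write for Eb alto saxophone: it sounds a major sixth below written, so the part must be a major sixth above concert.
F5 → D6
A4 → F#5
D4 → B4

D6 F#5 B4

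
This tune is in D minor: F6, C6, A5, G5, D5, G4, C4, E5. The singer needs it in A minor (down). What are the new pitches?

From D down to A is a perfect fourth; apply that to each pitch.
F6 becomes C6
C6 becomes G5
A5 becomes E5
G5 becomes D5
D5 becomes A4
G4 becomes D4
C4 becomes G3
E5 becomes B4

C6 G5 E5 D5 A4 D4 G3 B4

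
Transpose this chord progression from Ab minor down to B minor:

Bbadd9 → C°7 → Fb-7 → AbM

Ab minor down to B minor is a diminished seventh; each chord root moves by that interval while the quality stays the same.
Bbadd9: root Bb down a diminished seventh → C#, giving C#add9.
C°7: root C down a diminished seventh → D#, giving D#°7.
Fb-7: root Fb down a diminished seventh → G, giving G-7.
AbM: root Ab down a diminished seventh → B, giving BM.

C#add9 D#°7 G-7 BM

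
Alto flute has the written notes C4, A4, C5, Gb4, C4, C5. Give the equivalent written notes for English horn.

D4 B4 D5 Ab4 D4 D5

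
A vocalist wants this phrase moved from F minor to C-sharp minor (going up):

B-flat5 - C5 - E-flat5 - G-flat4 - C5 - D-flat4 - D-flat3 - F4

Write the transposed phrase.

F#6 G#5 B5 D5 G#5 A4 A3 C#5

From F up to C-sharp is an augmented fifth; apply that to each pitch.
Bb5 becomes F#6
C5 becomes G#5
Eb5 becomes B5
Gb4 becomes D5
C5 becomes G#5
Db4 becomes A4
Db3 becomes A3
F4 becomes C#5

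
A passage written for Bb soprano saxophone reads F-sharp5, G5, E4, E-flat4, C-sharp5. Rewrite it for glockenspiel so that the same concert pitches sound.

E3 F3 D2 Db2 B2

First find concert pitch: the Bb soprano saxophone sounds a major second below written, so F-sharp5 G5 E4 E-flat4 C-sharp5 sounds E5 F5 D4 Db4 B4.
Then write for glockenspiel: it sounds a perfect fifteenth above written, so the part must be a perfect fifteenth below concert.
E5 → E3
F5 → F3
D4 → D2
Db4 → Db2
B4 → B2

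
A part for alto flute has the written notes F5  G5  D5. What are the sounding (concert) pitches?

The alto flute sounds a perfect fourth below written, so transpose each written note down a perfect fourth.
F5 to C5
G5 to D5
D5 to A4

C5 D5 A4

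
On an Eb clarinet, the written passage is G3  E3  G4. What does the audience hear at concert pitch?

Written C4 on the Eb clarinet sounds as Eb4, a minor third higher; apply that shift to every note.
G3 -> Bb3
E3 -> G3
G4 -> Bb4

Bb3 G3 Bb4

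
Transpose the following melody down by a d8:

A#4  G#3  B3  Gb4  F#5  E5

A#4: an octave down reaches A, and 11 semitones makes it A##3.
G#3: an octave down reaches G, and 11 semitones makes it G##2.
B3 down a diminished octave is B#2.
Gb4 down a diminished octave is G3.
F#5 down a diminished octave is F##4.
E5 down a diminished octave is E#4.

A##3 G##2 B#2 G3 F##4 E#4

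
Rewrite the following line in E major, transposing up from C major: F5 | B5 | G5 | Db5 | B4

C major to E major up is a major third, so every note moves up by that interval.
F5 gives A5
B5 gives D#6
G5 gives B5
Db5 gives F5
B4 gives D#5

A5 D#6 B5 F5 D#5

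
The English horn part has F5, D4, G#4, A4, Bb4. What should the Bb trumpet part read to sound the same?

C5 A3 D#4 E4 F4

First find concert pitch: the English horn sounds a perfect fifth below written, so F5 D4 G#4 A4 Bb4 sounds Bb4 G3 C#4 D4 Eb4.
Then write for Bb trumpet: it sounds a major second below written, so the part must be a major second above concert.
Bb4 → C5
G3 → A3
C#4 → D#4
D4 → E4
Eb4 → F4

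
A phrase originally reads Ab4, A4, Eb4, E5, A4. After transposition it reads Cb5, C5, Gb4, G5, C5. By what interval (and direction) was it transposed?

From Ab4 to Cb5 is 3 letter names — a third of some quality.
Ab4 to Cb5 is 3 semitones, which makes it a minor third; the second version is higher, so the direction is up.
Checking another pair — A4 → C5 — gives the same interval.

up a minor third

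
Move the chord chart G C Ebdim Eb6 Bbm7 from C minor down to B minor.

F# B Ddim D6 Am7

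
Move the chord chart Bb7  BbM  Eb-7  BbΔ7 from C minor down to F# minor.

E7 EM A-7 EΔ7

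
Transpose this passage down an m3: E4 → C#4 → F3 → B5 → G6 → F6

C#4 A#3 D3 G#5 E6 D6

E4: a third down reaches C, and 3 semitones makes it C#4.
A minor third down from C#4 gives A#3.
F3 down a minor third is D3.
A minor third down from B5 gives G#5.
A minor third down from G6 gives E6.
F6 down a minor third is D6.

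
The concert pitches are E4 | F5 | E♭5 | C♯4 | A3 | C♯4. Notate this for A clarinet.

Written C4 sounds as A3 on the A clarinet, so concert pitches are written a minor third up.
E4 gives G4
F5 gives Ab5
Eb5 gives Gb5
C#4 gives E4
A3 gives C4
C#4 gives E4

G4 Ab5 Gb5 E4 C4 E4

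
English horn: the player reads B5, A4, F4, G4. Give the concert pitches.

E5 D4 Bb3 C4

Written C4 on the English horn sounds as F3, a perfect fifth lower; apply that shift to every note.
B5 to E5
A4 to D4
F4 to Bb3
G4 to C4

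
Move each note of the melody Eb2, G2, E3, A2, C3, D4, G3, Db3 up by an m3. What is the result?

Gb2 Bb2 G3 C3 Eb3 F4 Bb3 Fb3

Eb2 → Gb2
G2 → Bb2
E3 → G3
A2 → C3
C3 → Eb3
D4 → F4
G3 → Bb3
Db3 → Fb3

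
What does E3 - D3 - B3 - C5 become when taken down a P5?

E3 to A2
D3 to G2
B3 to E3
C5 to F4

A2 G2 E3 F4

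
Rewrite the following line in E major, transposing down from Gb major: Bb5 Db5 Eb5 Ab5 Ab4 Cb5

G#5 B4 C#5 F#5 F#4 A4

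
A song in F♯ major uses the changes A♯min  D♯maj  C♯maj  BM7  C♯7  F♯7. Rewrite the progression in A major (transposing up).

F♯ major up to A major is a minor third; each chord root moves by that interval while the quality stays the same.
A♯min: root A♯ up a minor third → C#, giving C#min.
D♯maj: root D♯ up a minor third → F#, giving F#maj.
C♯maj: root C♯ up a minor third → E, giving Emaj.
BM7: root B up a minor third → D, giving DM7.
C♯7: root C♯ up a minor third → E, giving E7.
F♯7: root F♯ up a minor third → A, giving A7.

C#min F#maj Emaj DM7 E7 A7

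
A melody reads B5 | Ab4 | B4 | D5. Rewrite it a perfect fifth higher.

F#6 Eb5 F#5 A5

B5 to F#6
Ab4 to Eb5
B4 to F#5
D5 to A5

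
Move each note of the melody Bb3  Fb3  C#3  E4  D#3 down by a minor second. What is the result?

A3 Eb3 B#2 D#4 C##3

Bb3 -> A3
Fb3 -> Eb3
C#3 -> B#2
E4 -> D#4
D#3 -> C##3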